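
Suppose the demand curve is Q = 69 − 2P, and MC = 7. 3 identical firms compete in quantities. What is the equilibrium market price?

Inverting demand: P = 34.5 − 0.5Q.
Cournot with 3 identical firms: the symmetric best-response condition is 34.5 − 2q = 7. Each firm produces q = 13.75, total output Q = 41.25, price P = 13.875.

P = 13.875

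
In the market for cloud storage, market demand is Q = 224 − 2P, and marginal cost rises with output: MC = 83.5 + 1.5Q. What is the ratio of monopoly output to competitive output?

Inverting demand: P = 112 − 0.5Q.
A monopolist chooses Q where MR = MC. MR = 112 − Q; setting this equal to 83.5 + 1.5Q gives Q = 11.4 and P = 106.3.
Competitive equilibrium sets price equal to marginal cost: 112 − 0.5Q = 83.5 + 1.5Q, so Q = 14.25 and P = 104.875.
Ratio Q_m/Q_c = 11.4/14.25 = 0.8.

Q_m/Q_c = 0.8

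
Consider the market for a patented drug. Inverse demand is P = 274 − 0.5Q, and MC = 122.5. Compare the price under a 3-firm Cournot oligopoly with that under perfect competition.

Cournot: P = 160.375; Competition: P = 122.5

With 3 symmetric Cournot firms, each firm's FOC gives 274 − 2q = 122.5, so q = 75.75, Q = 3·75.75 = 227.25, and P = 160.375.
Perfect competition: P = MC = 122.5, so 274 − 0.5Q = 122.5 and Q = 303.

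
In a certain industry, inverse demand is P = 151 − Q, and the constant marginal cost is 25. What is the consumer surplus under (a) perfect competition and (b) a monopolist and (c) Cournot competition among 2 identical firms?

Under competition P = MC = 25, so Q = (151 − 25)/1 = 126.
CS = ½·(151 − 25)·126 = 7938.
The monopolist equates marginal revenue to marginal cost: 151 − 2Q = 25, so Q = 63. From demand, P = 88.
CS = ½·(151 − 88)·63 = 1984.5.
Cournot with 2 identical firms: the symmetric best-response condition is 151 − 3q = 25. Each firm produces q = 42, total output Q = 84, price P = 67.
CS = ½·(151 − 67)·84 = 3528.

Competition: CS = 7938; Monopoly: CS = 1984.5; Cournot: CS = 3528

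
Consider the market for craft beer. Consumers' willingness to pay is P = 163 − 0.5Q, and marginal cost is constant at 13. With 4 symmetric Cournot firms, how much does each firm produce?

q_i = 60

In a 4-firm Cournot equilibrium, symmetry and the first-order condition give q = (163 − 13)/(2.5) = 60. So Q = 240 and P = 43.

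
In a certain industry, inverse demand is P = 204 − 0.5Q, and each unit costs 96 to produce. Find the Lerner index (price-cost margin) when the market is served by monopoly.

Lerner index = 0.36

Monopoly sets MR = MC: 204 − Q = 96 ⇒ Q = 108, P = 204 − 0.5·108 = 150.
Lerner index = (P − MC)/P = (150 − 96)/150 = 0.36.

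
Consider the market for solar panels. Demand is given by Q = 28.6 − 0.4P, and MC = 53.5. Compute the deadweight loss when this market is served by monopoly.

DWL = 16.2

Inverting demand: P = 71.5 − 2.5Q.
Competitive firms price at marginal cost: P = 53.5, giving Q = 7.2.
The monopolist equates marginal revenue to marginal cost: 71.5 − 5Q = 53.5, so Q = 3.6. From demand, P = 62.5.
DWL is the triangle between Q = 3.6 and Q = 7.2: ½·(7.2 − 3.6)·(62.5 − 53.5) = 16.2.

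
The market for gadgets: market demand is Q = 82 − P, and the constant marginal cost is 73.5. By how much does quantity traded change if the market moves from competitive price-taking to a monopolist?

Quantity traded falls by 4.25

Inverting demand: P = 82 − Q.
Perfect competition: P = MC = 73.5, so 82 − Q = 73.5 and Q = 8.5.
Monopoly sets MR = MC: 82 − 2Q = 73.5 ⇒ Q = 4.25, P = 82 − 4.25 = 77.75.
Change in quantity traded: 4.25 − 8.5 = −4.25.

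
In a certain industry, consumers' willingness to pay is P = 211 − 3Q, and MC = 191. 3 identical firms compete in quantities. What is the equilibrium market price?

With 3 symmetric Cournot firms, each firm's FOC gives 211 − 12q = 191, so q = 5/3, Q = 3·5/3 = 5, and P = 196.

P = 196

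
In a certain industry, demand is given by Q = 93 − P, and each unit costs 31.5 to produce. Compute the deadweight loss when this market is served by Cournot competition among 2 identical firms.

Inverting demand: P = 93 − Q.
Perfect competition: P = MC = 31.5, so 93 − Q = 31.5 and Q = 61.5.
With 2 symmetric Cournot firms, each firm's FOC gives 93 − 3q = 31.5, so q = 20.5, Q = 2·20.5 = 41, and P = 52.
DWL is the triangle between Q = 41 and Q = 61.5: ½·(61.5 − 41)·(52 − 31.5) = 210.125.

DWL = 210.125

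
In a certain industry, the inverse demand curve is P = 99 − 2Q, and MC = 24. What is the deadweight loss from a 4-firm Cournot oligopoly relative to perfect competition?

Under competition P = MC = 24, so Q = (99 − 24)/2 = 37.5.
Cournot with 4 identical firms: the symmetric best-response condition is 99 − 10q = 24. Each firm produces q = 7.5, total output Q = 30, price P = 39.
DWL is the triangle between Q = 30 and Q = 37.5: ½·(37.5 − 30)·(39 − 24) = 56.25.

DWL = 56.25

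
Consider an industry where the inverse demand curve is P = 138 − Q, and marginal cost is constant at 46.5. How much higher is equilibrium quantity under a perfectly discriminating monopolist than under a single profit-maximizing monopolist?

Equilibrium quantity rises by 45.75

The monopolist equates marginal revenue to marginal cost: 138 − 2Q = 46.5, so Q = 45.75. From demand, P = 92.25.
Under first-degree price discrimination the firm charges each unit its demand price and produces up to where P = MC, i.e. Q = 91.5. Consumer surplus is zero; producer surplus equals total surplus.
Change in equilibrium quantity: 91.5 − 45.75 = 45.75.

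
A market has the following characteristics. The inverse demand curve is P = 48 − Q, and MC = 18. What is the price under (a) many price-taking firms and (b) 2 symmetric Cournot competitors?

Competition: P = 18; Cournot: P = 28

Under competition P = MC = 18, so Q = (48 − 18)/1 = 30.
In a 2-firm Cournot equilibrium, symmetry and the first-order condition give q = (48 − 18)/(3) = 10. So Q = 20 and P = 28.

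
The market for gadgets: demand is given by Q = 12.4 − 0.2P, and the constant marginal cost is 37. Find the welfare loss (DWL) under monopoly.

Inverting demand: P = 62 − 5Q.
Perfect competition: P = MC = 37, so 62 − 5Q = 37 and Q = 5.
Monopoly sets MR = MC: 62 − 10Q = 37 ⇒ Q = 2.5, P = 62 − 5·2.5 = 49.5.
DWL is the triangle between Q = 2.5 and Q = 5: ½·(5 − 2.5)·(49.5 − 37) = 15.625.

DWL = 15.625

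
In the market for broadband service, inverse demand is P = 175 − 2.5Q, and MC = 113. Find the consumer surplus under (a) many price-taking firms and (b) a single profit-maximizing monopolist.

Perfect competition: P = MC = 113, so 175 − 2.5Q = 113 and Q = 24.8.
CS = ½·(175 − 113)·24.8 = 768.8.
Monopoly sets MR = MC: 175 − 5Q = 113 ⇒ Q = 12.4, P = 175 − 2.5·12.4 = 144.
CS = ½·(175 − 144)·12.4 = 192.2.

Competition: CS = 768.8; Monopoly: CS = 192.2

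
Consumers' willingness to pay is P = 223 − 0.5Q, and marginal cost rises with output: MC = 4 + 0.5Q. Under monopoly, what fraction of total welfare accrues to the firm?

PS/TS = 0.75

The monopolist equates marginal revenue to marginal cost: 223 − Q = 4 + 0.5Q, so Q = 146. From demand, P = 150.
CS = ½·(223 − 150)·146 = 5329.
PS = P·Q − VC(Q) = 150·146 − (4·146 + ½·0.5·146²) = 15987.
Share captured = PS/TS = 15987/21316 = 0.75.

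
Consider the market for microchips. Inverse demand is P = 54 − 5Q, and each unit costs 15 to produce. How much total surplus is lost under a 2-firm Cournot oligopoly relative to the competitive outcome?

Perfect competition: P = MC = 15, so 54 − 5Q = 15 and Q = 7.8.
With 2 symmetric Cournot firms, each firm's FOC gives 54 − 15q = 15, so q = 2.6, Q = 2·2.6 = 5.2, and P = 28.
DWL is the triangle between Q = 5.2 and Q = 7.8: ½·(7.8 − 5.2)·(28 − 15) = 16.9.

DWL = 16.9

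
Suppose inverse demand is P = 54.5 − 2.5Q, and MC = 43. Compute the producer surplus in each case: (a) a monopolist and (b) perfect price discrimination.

Monopoly: PS = 13.225; Perfect PD: PS = 26.45

The monopolist equates marginal revenue to marginal cost: 54.5 − 5Q = 43, so Q = 2.3. From demand, P = 48.75.
PS = (48.75 − 43)·2.3 = 13.225.
Under first-degree price discrimination the firm charges each unit its demand price and produces up to where P = MC, i.e. Q = 4.6. Consumer surplus is zero; producer surplus equals total surplus.
PS = ½·(54.5 − 43)·4.6 = 26.45.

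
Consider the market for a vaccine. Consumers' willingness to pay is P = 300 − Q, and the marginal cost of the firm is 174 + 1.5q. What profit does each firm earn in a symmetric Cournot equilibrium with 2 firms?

In a 2-firm Cournot equilibrium, symmetry and the first-order condition give q = (300 − 174)/(4.5) = 28. So Q = 56 and P = 244.
Each firm's profit = 244·28 − (174·28 + ½·1.5·28²) = 1372.

π_i = 1372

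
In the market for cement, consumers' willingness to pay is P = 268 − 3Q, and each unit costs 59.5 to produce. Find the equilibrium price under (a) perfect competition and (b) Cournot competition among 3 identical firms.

Under competition P = MC = 59.5, so Q = (268 − 59.5)/3 = 69.5.
In a 3-firm Cournot equilibrium, symmetry and the first-order condition give q = (268 − 59.5)/(12) = 17.375. So Q = 52.125 and P = 111.625.

Competition: P = 59.5; Cournot: P = 111.625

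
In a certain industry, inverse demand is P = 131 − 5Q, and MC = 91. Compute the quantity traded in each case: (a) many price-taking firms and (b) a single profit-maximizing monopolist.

Perfect competition: P = MC = 91, so 131 − 5Q = 91 and Q = 8.
The monopolist equates marginal revenue to marginal cost: 131 − 10Q = 91, so Q = 4. From demand, P = 111.

Competition: Q = 8; Monopoly: Q = 4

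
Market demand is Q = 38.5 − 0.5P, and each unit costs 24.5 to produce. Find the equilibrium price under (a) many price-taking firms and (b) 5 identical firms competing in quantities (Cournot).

Competition: P = 24.5; Cournot: P = 33.25

Inverting demand: P = 77 − 2Q.
Competitive firms price at marginal cost: P = 24.5, giving Q = 26.25.
In a 5-firm Cournot equilibrium, symmetry and the first-order condition give q = (77 − 24.5)/(12) = 4.375. So Q = 21.875 and P = 33.25.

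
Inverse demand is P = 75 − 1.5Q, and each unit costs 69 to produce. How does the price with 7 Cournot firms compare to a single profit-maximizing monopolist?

Cournot: P = 69.75; Monopoly: P = 72

Cournot with 7 identical firms: the symmetric best-response condition is 75 − 12q = 69. Each firm produces q = 0.5, total output Q = 3.5, price P = 69.75.
The monopolist equates marginal revenue to marginal cost: 75 − 3Q = 69, so Q = 2. From demand, P = 72.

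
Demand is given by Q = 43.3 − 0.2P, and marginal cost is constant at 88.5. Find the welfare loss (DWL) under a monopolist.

DWL = 409.6

Inverting demand: P = 216.5 − 5Q.
Under competition P = MC = 88.5, so Q = (216.5 − 88.5)/5 = 25.6.
The monopolist equates marginal revenue to marginal cost: 216.5 − 10Q = 88.5, so Q = 12.8. From demand, P = 152.5.
DWL is the triangle between Q = 12.8 and Q = 25.6: ½·(25.6 − 12.8)·(152.5 − 88.5) = 409.6.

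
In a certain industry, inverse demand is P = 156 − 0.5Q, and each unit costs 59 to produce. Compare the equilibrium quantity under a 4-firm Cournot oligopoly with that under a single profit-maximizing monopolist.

Cournot with 4 identical firms: the symmetric best-response condition is 156 − 2.5q = 59. Each firm produces q = 38.8, total output Q = 155.2, price P = 78.4.
A monopolist chooses Q where MR = MC. MR = 156 − Q; setting this equal to 59 gives Q = 97 and P = 107.5.

Cournot: Q = 155.2; Monopoly: Q = 97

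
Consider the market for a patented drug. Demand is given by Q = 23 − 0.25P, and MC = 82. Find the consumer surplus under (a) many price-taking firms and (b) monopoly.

Competition: CS = 12.5; Monopoly: CS = 3.125

Inverting demand: P = 92 − 4Q.
Under competition P = MC = 82, so Q = (92 − 82)/4 = 2.5.
CS = ½·(92 − 82)·2.5 = 12.5.
Monopoly sets MR = MC: 92 − 8Q = 82 ⇒ Q = 1.25, P = 92 − 4·1.25 = 87.
CS = ½·(92 − 87)·1.25 = 3.125.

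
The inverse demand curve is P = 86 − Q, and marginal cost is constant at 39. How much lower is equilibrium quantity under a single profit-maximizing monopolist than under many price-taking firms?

Q falls by 23.5

Under competition P = MC = 39, so Q = (86 − 39)/1 = 47.
A monopolist chooses Q where MR = MC. MR = 86 − 2Q; setting this equal to 39 gives Q = 23.5 and P = 62.5.
Change in equilibrium quantity: 23.5 − 47 = −23.5.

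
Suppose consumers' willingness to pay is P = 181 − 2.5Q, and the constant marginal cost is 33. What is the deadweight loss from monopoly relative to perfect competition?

Perfect competition: P = MC = 33, so 181 − 2.5Q = 33 and Q = 59.2.
The monopolist equates marginal revenue to marginal cost: 181 − 5Q = 33, so Q = 29.6. From demand, P = 107.
DWL is the triangle between Q = 29.6 and Q = 59.2: ½·(59.2 − 29.6)·(107 − 33) = 1095.2.

DWL = 1095.2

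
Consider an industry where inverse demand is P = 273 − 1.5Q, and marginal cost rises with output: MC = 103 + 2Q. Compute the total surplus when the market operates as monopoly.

TS = 3757

Monopoly sets MR = MC: 273 − 3Q = 103 + 2Q ⇒ Q = 34, P = 273 − 1.5·34 = 222.
CS = ½·(273 − 222)·34 = 867; PS = (222·34 − 103·34 − ½·2·34²) = 2890; TS = 3757.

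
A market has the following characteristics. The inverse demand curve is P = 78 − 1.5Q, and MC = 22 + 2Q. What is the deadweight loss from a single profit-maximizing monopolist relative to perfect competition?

DWL = 40.32

Competitive equilibrium sets price equal to marginal cost: 78 − 1.5Q = 22 + 2Q, so Q = 16 and P = 54.
Monopoly sets MR = MC: 78 − 3Q = 22 + 2Q ⇒ Q = 11.2, P = 78 − 1.5·11.2 = 61.2.
CS = ½·(78 − 54)·16 = 192; PS = (54·16 − 22·16 − ½·2·16²) = 256; TS = 448.
CS = ½·(78 − 61.2)·11.2 = 94.08; PS = (61.2·11.2 − 22·11.2 − ½·2·11.2²) = 313.6; TS = 407.68.
DWL = 448 − 407.68 = 40.32.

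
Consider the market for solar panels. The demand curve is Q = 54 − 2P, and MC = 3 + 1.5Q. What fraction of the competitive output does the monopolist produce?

Q_m/Q_c = 0.8

Inverting demand: P = 27 − 0.5Q.
Monopoly sets MR = MC: 27 − Q = 3 + 1.5Q ⇒ Q = 9.6, P = 27 − 0.5·9.6 = 22.2.
Under competition P = MC: 27 − 0.5Q = 3 + 1.5Q ⇒ Q = 12, P = 21.
Ratio Q_m/Q_c = 9.6/12 = 0.8.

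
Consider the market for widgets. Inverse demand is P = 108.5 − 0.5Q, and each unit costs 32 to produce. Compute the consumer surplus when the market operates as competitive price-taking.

CS = 5852.25

Perfect competition: P = MC = 32, so 108.5 − 0.5Q = 32 and Q = 153.
CS = ½·(108.5 − 32)·153 = 5852.25.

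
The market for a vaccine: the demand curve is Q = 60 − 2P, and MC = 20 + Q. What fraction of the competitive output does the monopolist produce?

Inverting demand: P = 30 − 0.5Q.
The monopolist equates marginal revenue to marginal cost: 30 − Q = 20 + Q, so Q = 5. From demand, P = 27.5.
Competitive equilibrium sets price equal to marginal cost: 30 − 0.5Q = 20 + Q, so Q = 20/3 and P = 80/3.
Ratio Q_m/Q_c = 5/(20/3) = 0.75.

Q_m/Q_c = 0.75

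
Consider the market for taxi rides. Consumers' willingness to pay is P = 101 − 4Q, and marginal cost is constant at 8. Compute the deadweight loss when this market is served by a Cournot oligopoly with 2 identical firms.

Perfect competition: P = MC = 8, so 101 − 4Q = 8 and Q = 23.25.
With 2 symmetric Cournot firms, each firm's FOC gives 101 − 12q = 8, so q = 7.75, Q = 2·7.75 = 15.5, and P = 39.
DWL is the triangle between Q = 15.5 and Q = 23.25: ½·(23.25 − 15.5)·(39 − 8) = 120.125.

DWL = 120.125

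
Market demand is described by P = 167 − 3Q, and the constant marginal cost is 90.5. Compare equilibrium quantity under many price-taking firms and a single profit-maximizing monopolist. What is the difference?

Perfect competition: P = MC = 90.5, so 167 − 3Q = 90.5 and Q = 25.5.
The monopolist equates marginal revenue to marginal cost: 167 − 6Q = 90.5, so Q = 12.75. From demand, P = 128.75.
Change in equilibrium quantity: 12.75 − 25.5 = −12.75.

Equilibrium quantity falls by 12.75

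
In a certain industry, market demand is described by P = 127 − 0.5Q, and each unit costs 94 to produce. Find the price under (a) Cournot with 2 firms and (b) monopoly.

Cournot with 2 identical firms: the symmetric best-response condition is 127 − 1.5q = 94. Each firm produces q = 22, total output Q = 44, price P = 105.
The monopolist equates marginal revenue to marginal cost: 127 − Q = 94, so Q = 33. From demand, P = 110.5.

Cournot: P = 105; Monopoly: P = 110.5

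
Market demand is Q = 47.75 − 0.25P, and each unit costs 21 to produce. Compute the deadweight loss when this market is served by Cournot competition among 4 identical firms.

DWL = 144.5

Inverting demand: P = 191 − 4Q.
Perfect competition: P = MC = 21, so 191 − 4Q = 21 and Q = 42.5.
Cournot with 4 identical firms: the symmetric best-response condition is 191 − 20q = 21. Each firm produces q = 8.5, total output Q = 34, price P = 55.
DWL is the triangle between Q = 34 and Q = 42.5: ½·(42.5 − 34)·(55 − 21) = 144.5.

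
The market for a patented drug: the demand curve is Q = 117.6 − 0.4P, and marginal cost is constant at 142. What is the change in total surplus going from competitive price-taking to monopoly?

Inverting demand: P = 294 − 2.5Q.
Perfect competition: P = MC = 142, so 294 − 2.5Q = 142 and Q = 60.8.
CS = ½·(294 − 142)·60.8 = 4620.8; PS = (142 − 142)·60.8 = 0; TS = 4620.8.
The monopolist equates marginal revenue to marginal cost: 294 − 5Q = 142, so Q = 30.4. From demand, P = 218.
CS = ½·(294 − 218)·30.4 = 1155.2; PS = (218 − 142)·30.4 = 2310.4; TS = 3465.6.
Change in total surplus: 3465.6 − 4620.8 = −1155.2.

TS falls by 1155.2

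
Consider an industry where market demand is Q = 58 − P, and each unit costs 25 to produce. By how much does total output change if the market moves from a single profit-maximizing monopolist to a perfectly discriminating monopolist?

Inverting demand: P = 58 − Q.
The monopolist equates marginal revenue to marginal cost: 58 − 2Q = 25, so Q = 16.5. From demand, P = 41.5.
With perfect price discrimination, output is the efficient level Q = 33 (where demand meets MC), but every buyer pays their willingness to pay: CS = 0 and PS = total surplus.
Change in total output: 33 − 16.5 = 16.5.

Total output rises by 16.5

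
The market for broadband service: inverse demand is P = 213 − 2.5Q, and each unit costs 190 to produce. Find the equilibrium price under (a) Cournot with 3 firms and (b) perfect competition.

In a 3-firm Cournot equilibrium, symmetry and the first-order condition give q = (213 − 190)/(10) = 2.3. So Q = 6.9 and P = 195.75.
Perfect competition: P = MC = 190, so 213 − 2.5Q = 190 and Q = 9.2.

Cournot: P = 195.75; Competition: P = 190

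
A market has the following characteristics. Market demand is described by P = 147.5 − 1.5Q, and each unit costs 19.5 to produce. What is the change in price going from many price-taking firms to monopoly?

P rises by 64

Under competition P = MC = 19.5, so Q = (147.5 − 19.5)/1.5 = 256/3.
A monopolist chooses Q where MR = MC. MR = 147.5 − 3Q; setting this equal to 19.5 gives Q = 128/3 and P = 83.5.
Change in price: 83.5 − 19.5 = 64.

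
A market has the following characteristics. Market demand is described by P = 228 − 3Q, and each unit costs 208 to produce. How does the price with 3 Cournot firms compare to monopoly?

Cournot with 3 identical firms: the symmetric best-response condition is 228 − 12q = 208. Each firm produces q = 5/3, total output Q = 5, price P = 213.
A monopolist chooses Q where MR = MC. MR = 228 − 6Q; setting this equal to 208 gives Q = 10/3 and P = 218.

Cournot: P = 213; Monopoly: P = 218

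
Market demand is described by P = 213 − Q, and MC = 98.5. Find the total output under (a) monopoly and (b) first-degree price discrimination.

Monopoly: Q = 57.25; Perfect PD: Q = 114.5

A monopolist chooses Q where MR = MC. MR = 213 − 2Q; setting this equal to 98.5 gives Q = 57.25 and P = 155.75.
Under first-degree price discrimination the firm charges each unit its demand price and produces up to where P = MC, i.e. Q = 114.5. Consumer surplus is zero; producer surplus equals total surplus.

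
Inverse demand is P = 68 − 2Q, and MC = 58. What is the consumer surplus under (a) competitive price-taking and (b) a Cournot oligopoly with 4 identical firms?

Competition: CS = 25; Cournot: CS = 16

Perfect competition: P = MC = 58, so 68 − 2Q = 58 and Q = 5.
CS = ½·(68 − 58)·5 = 25.
Cournot with 4 identical firms: the symmetric best-response condition is 68 − 10q = 58. Each firm produces q = 1, total output Q = 4, price P = 60.
CS = ½·(68 − 60)·4 = 16.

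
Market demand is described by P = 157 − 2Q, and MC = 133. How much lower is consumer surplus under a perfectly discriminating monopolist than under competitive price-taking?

Perfect competition: P = MC = 133, so 157 − 2Q = 133 and Q = 12.
CS = ½·(157 − 133)·12 = 144.
Under first-degree price discrimination the firm charges each unit its demand price and produces up to where P = MC, i.e. Q = 12. Consumer surplus is zero; producer surplus equals total surplus.
CS = 0.
Change in consumer surplus: 0 − 144 = −144.

CS falls by 144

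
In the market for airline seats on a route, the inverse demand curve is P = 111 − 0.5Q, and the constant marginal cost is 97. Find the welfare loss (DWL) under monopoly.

Under competition P = MC = 97, so Q = (111 − 97)/0.5 = 28.
Monopoly sets MR = MC: 111 − Q = 97 ⇒ Q = 14, P = 111 − 0.5·14 = 104.
DWL is the triangle between Q = 14 and Q = 28: ½·(28 − 14)·(104 − 97) = 49.

DWL = 49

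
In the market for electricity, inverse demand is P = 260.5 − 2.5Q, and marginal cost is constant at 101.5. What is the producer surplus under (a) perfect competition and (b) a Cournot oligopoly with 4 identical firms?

Under competition P = MC = 101.5, so Q = (260.5 − 101.5)/2.5 = 63.6.
PS = (101.5 − 101.5)·63.6 = 0.
Cournot with 4 identical firms: the symmetric best-response condition is 260.5 − 12.5q = 101.5. Each firm produces q = 12.72, total output Q = 50.88, price P = 133.3.
PS = (133.3 − 101.5)·50.88 = 1617.984.

Competition: PS = 0; Cournot: PS = 1617.984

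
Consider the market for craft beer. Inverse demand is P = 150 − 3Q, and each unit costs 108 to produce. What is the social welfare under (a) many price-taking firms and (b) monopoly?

Competition: TS = 294; Monopoly: TS = 220.5

Under competition P = MC = 108, so Q = (150 − 108)/3 = 14.
CS = ½·(150 − 108)·14 = 294; PS = (108 − 108)·14 = 0; TS = 294.
Monopoly sets MR = MC: 150 − 6Q = 108 ⇒ Q = 7, P = 150 − 3·7 = 129.
CS = ½·(150 − 129)·7 = 73.5; PS = (129 − 108)·7 = 147; TS = 220.5.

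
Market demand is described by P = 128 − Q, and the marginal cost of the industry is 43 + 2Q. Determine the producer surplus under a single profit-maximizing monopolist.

A monopolist chooses Q where MR = MC. MR = 128 − 2Q; setting this equal to 43 + 2Q gives Q = 21.25 and P = 106.75.
PS = P·Q − VC(Q) = 106.75·21.25 − (43·21.25 + ½·2·21.25²) = 903.125.

PS = 903.125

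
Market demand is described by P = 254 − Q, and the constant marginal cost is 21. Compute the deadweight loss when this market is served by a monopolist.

DWL = 6786.125

Under competition P = MC = 21, so Q = (254 − 21)/1 = 233.
The monopolist equates marginal revenue to marginal cost: 254 − 2Q = 21, so Q = 116.5. From demand, P = 137.5.
DWL is the triangle between Q = 116.5 and Q = 233: ½·(233 − 116.5)·(137.5 − 21) = 6786.125.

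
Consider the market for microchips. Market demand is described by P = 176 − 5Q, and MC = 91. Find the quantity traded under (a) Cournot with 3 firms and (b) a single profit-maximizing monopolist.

Cournot: Q = 12.75; Monopoly: Q = 8.5

In a 3-firm Cournot equilibrium, symmetry and the first-order condition give q = (176 − 91)/(20) = 4.25. So Q = 12.75 and P = 112.25.
A monopolist chooses Q where MR = MC. MR = 176 − 10Q; setting this equal to 91 gives Q = 8.5 and P = 133.5.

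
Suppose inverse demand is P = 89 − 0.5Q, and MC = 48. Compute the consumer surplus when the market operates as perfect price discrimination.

CS = 0

Under first-degree price discrimination the firm charges each unit its demand price and produces up to where P = MC, i.e. Q = 82. Consumer surplus is zero; producer surplus equals total surplus.
CS = 0.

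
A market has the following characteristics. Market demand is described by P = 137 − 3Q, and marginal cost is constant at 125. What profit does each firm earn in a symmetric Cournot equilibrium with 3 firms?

π_i = 3

Cournot with 3 identical firms: the symmetric best-response condition is 137 − 12q = 125. Each firm produces q = 1, total output Q = 3, price P = 128.
Each firm's profit = (128 − 125)·1 = 3.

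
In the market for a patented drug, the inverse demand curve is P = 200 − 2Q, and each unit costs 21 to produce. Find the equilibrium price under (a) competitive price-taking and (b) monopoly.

Competitive firms price at marginal cost: P = 21, giving Q = 89.5.
The monopolist equates marginal revenue to marginal cost: 200 − 4Q = 21, so Q = 44.75. From demand, P = 110.5.

Competition: P = 21; Monopoly: P = 110.5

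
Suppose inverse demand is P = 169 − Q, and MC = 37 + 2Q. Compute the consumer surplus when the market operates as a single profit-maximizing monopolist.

CS = 544.5

A monopolist chooses Q where MR = MC. MR = 169 − 2Q; setting this equal to 37 + 2Q gives Q = 33 and P = 136.
CS = ½·(169 − 136)·33 = 544.5.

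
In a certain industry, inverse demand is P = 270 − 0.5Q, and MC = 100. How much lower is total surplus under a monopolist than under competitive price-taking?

TS falls by 7225

Under competition P = MC = 100, so Q = (270 − 100)/0.5 = 340.
CS = ½·(270 − 100)·340 = 28900; PS = (100 − 100)·340 = 0; TS = 28900.
The monopolist equates marginal revenue to marginal cost: 270 − Q = 100, so Q = 170. From demand, P = 185.
CS = ½·(270 − 185)·170 = 7225; PS = (185 − 100)·170 = 14450; TS = 21675.
Change in total surplus: 21675 − 28900 = −7225.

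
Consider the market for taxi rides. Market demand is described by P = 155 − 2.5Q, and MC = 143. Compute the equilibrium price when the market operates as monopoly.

P = 149

The monopolist equates marginal revenue to marginal cost: 155 − 5Q = 143, so Q = 2.4. From demand, P = 149.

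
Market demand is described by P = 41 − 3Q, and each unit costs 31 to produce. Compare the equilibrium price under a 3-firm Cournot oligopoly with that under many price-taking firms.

In a 3-firm Cournot equilibrium, symmetry and the first-order condition give q = (41 − 31)/(12) = 5/6. So Q = 2.5 and P = 33.5.
Competitive firms price at marginal cost: P = 31, giving Q = 10/3.

Cournot: P = 33.5; Competition: P = 31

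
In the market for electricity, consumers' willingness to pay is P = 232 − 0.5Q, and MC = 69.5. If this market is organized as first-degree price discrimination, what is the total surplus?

TS = 26406.25

With perfect price discrimination, output is the efficient level Q = 325 (where demand meets MC), but every buyer pays their willingness to pay: CS = 0 and PS = total surplus.
TS = 26406.25 (equal to competitive TS).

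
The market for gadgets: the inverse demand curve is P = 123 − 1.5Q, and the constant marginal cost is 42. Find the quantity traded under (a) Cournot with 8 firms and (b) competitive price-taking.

In a 8-firm Cournot equilibrium, symmetry and the first-order condition give q = (123 − 42)/(13.5) = 6. So Q = 48 and P = 51.
Under competition P = MC = 42, so Q = (123 − 42)/1.5 = 54.

Cournot: Q = 48; Competition: Q = 54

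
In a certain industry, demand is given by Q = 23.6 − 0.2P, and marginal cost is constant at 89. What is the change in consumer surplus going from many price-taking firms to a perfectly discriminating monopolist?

CS falls by 84.1

Inverting demand: P = 118 − 5Q.
Competitive firms price at marginal cost: P = 89, giving Q = 5.8.
CS = ½·(118 − 89)·5.8 = 84.1.
Under first-degree price discrimination the firm charges each unit its demand price and produces up to where P = MC, i.e. Q = 5.8. Consumer surplus is zero; producer surplus equals total surplus.
CS = 0.
Change in consumer surplus: 0 − 84.1 = −84.1.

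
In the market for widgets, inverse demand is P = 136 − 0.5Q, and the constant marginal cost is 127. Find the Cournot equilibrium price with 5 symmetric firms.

P = 128.5

Cournot with 5 identical firms: the symmetric best-response condition is 136 − 3q = 127. Each firm produces q = 3, total output Q = 15, price P = 128.5.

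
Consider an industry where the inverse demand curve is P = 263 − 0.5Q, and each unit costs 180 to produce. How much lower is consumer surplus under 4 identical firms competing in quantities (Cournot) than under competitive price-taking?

Under competition P = MC = 180, so Q = (263 − 180)/0.5 = 166.
CS = ½·(263 − 180)·166 = 6889.
With 4 symmetric Cournot firms, each firm's FOC gives 263 − 2.5q = 180, so q = 33.2, Q = 4·33.2 = 132.8, and P = 196.6.
CS = ½·(263 − 196.6)·132.8 = 4408.96.
Change in consumer surplus: 4408.96 − 6889 = −2480.04.

CS falls by 2480.04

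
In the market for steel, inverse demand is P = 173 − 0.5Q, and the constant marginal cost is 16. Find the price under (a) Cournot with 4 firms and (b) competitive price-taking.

Cournot: P = 47.4; Competition: P = 16

In a 4-firm Cournot equilibrium, symmetry and the first-order condition give q = (173 − 16)/(2.5) = 62.8. So Q = 251.2 and P = 47.4.
Perfect competition: P = MC = 16, so 173 − 0.5Q = 16 and Q = 314.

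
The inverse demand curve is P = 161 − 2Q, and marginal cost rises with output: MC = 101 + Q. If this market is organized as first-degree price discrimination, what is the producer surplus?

PS = 600

With perfect price discrimination, output is the efficient level Q = 20 (where demand meets MC), but every buyer pays their willingness to pay: CS = 0 and PS = total surplus.
PS = ½·(161 − 101)·20 = 600.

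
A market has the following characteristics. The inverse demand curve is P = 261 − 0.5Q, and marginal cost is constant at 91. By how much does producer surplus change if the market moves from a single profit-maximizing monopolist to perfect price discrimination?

Producer surplus rises by 14450

Monopoly sets MR = MC: 261 − Q = 91 ⇒ Q = 170, P = 261 − 0.5·170 = 176.
PS = (176 − 91)·170 = 14450.
With perfect price discrimination, output is the efficient level Q = 340 (where demand meets MC), but every buyer pays their willingness to pay: CS = 0 and PS = total surplus.
PS = ½·(261 − 91)·340 = 28900.
Change in producer surplus: 28900 − 14450 = 14450.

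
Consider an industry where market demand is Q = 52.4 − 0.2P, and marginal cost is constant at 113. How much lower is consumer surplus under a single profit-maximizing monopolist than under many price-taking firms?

CS falls by 1665.075

Inverting demand: P = 262 − 5Q.
Under competition P = MC = 113, so Q = (262 − 113)/5 = 29.8.
CS = ½·(262 − 113)·29.8 = 2220.1.
A monopolist chooses Q where MR = MC. MR = 262 − 10Q; setting this equal to 113 gives Q = 14.9 and P = 187.5.
CS = ½·(262 − 187.5)·14.9 = 555.025.
Change in consumer surplus: 555.025 − 2220.1 = −1665.075.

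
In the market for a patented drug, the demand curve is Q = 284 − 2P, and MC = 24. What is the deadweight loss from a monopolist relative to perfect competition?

Inverting demand: P = 142 − 0.5Q.
Competitive firms price at marginal cost: P = 24, giving Q = 236.
A monopolist chooses Q where MR = MC. MR = 142 − Q; setting this equal to 24 gives Q = 118 and P = 83.
DWL is the triangle between Q = 118 and Q = 236: ½·(236 − 118)·(83 − 24) = 3481.

DWL = 3481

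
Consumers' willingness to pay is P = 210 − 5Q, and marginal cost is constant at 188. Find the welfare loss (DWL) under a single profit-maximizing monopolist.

DWL = 12.1

Under competition P = MC = 188, so Q = (210 − 188)/5 = 4.4.
Monopoly sets MR = MC: 210 − 10Q = 188 ⇒ Q = 2.2, P = 210 − 5·2.2 = 199.
DWL is the triangle between Q = 2.2 and Q = 4.4: ½·(4.4 − 2.2)·(199 − 188) = 12.1.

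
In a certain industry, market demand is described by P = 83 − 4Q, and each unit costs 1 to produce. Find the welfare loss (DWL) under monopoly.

DWL = 210.125

Under competition P = MC = 1, so Q = (83 − 1)/4 = 20.5.
The monopolist equates marginal revenue to marginal cost: 83 − 8Q = 1, so Q = 10.25. From demand, P = 42.
DWL is the triangle between Q = 10.25 and Q = 20.5: ½·(20.5 − 10.25)·(42 − 1) = 210.125.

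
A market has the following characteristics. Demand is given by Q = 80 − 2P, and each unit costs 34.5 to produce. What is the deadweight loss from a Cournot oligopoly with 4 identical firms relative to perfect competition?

Inverting demand: P = 40 − 0.5Q.
Perfect competition: P = MC = 34.5, so 40 − 0.5Q = 34.5 and Q = 11.
In a 4-firm Cournot equilibrium, symmetry and the first-order condition give q = (40 − 34.5)/(2.5) = 2.2. So Q = 8.8 and P = 35.6.
DWL is the triangle between Q = 8.8 and Q = 11: ½·(11 − 8.8)·(35.6 − 34.5) = 1.21.

DWL = 1.21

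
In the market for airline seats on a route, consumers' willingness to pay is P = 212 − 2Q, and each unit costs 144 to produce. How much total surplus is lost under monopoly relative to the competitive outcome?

DWL = 289

Perfect competition: P = MC = 144, so 212 − 2Q = 144 and Q = 34.
The monopolist equates marginal revenue to marginal cost: 212 − 4Q = 144, so Q = 17. From demand, P = 178.
DWL is the triangle between Q = 17 and Q = 34: ½·(34 − 17)·(178 − 144) = 289.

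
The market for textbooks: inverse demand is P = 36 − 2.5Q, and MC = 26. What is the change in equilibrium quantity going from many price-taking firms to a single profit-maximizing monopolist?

Perfect competition: P = MC = 26, so 36 − 2.5Q = 26 and Q = 4.
The monopolist equates marginal revenue to marginal cost: 36 − 5Q = 26, so Q = 2. From demand, P = 31.
Change in equilibrium quantity: 2 − 4 = −2.

Q falls by 2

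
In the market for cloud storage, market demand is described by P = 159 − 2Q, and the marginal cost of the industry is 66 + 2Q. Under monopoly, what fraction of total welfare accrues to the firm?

Monopoly sets MR = MC: 159 − 4Q = 66 + 2Q ⇒ Q = 15.5, P = 159 − 2·15.5 = 128.
CS = ½·(159 − 128)·15.5 = 240.25.
PS = P·Q − VC(Q) = 128·15.5 − (66·15.5 + ½·2·15.5²) = 720.75.
Share captured = PS/TS = 720.75/961 = 0.75.

PS/TS = 0.75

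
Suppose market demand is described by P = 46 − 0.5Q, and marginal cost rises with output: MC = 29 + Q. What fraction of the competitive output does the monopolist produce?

Q_m/Q_c = 0.75

A monopolist chooses Q where MR = MC. MR = 46 − Q; setting this equal to 29 + Q gives Q = 8.5 and P = 41.75.
Competitive equilibrium sets price equal to marginal cost: 46 − 0.5Q = 29 + Q, so Q = 34/3 and P = 121/3.
Ratio Q_m/Q_c = 8.5/(34/3) = 0.75.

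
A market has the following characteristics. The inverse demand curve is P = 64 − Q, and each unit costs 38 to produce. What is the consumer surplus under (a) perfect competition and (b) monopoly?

Competition: CS = 338; Monopoly: CS = 84.5

Competitive firms price at marginal cost: P = 38, giving Q = 26.
CS = ½·(64 − 38)·26 = 338.
Monopoly sets MR = MC: 64 − 2Q = 38 ⇒ Q = 13, P = 64 − 13 = 51.
CS = ½·(64 − 51)·13 = 84.5.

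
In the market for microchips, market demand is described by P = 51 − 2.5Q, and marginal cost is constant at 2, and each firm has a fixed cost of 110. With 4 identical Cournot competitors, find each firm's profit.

π_i = −71.584

In a 4-firm Cournot equilibrium, symmetry and the first-order condition give q = (51 − 2)/(12.5) = 3.92. So Q = 15.68 and P = 11.8.
Each firm's profit = (11.8 − 2)·3.92 − 110 = −71.584.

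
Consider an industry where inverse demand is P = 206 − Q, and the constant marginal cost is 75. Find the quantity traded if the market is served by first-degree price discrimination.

With perfect price discrimination, output is the efficient level Q = 131 (where demand meets MC), but every buyer pays their willingness to pay: CS = 0 and PS = total surplus.

Q = 131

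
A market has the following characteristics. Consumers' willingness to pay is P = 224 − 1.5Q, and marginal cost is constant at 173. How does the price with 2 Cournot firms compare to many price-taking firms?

Cournot: P = 190; Competition: P = 173

In a 2-firm Cournot equilibrium, symmetry and the first-order condition give q = (224 − 173)/(4.5) = 34/3. So Q = 68/3 and P = 190.
Competitive firms price at marginal cost: P = 173, giving Q = 34.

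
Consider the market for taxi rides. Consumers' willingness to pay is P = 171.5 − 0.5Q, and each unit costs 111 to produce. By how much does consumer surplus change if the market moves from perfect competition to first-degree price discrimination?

Under competition P = MC = 111, so Q = (171.5 − 111)/0.5 = 121.
CS = ½·(171.5 − 111)·121 = 3660.25.
With perfect price discrimination, output is the efficient level Q = 121 (where demand meets MC), but every buyer pays their willingness to pay: CS = 0 and PS = total surplus.
CS = 0.
Change in consumer surplus: 0 − 3660.25 = −3660.25.

CS falls by 3660.25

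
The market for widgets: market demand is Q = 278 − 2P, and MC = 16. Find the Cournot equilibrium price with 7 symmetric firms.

P = 31.375

Inverting demand: P = 139 − 0.5Q.
Cournot with 7 identical firms: the symmetric best-response condition is 139 − 4q = 16. Each firm produces q = 30.75, total output Q = 215.25, price P = 31.375.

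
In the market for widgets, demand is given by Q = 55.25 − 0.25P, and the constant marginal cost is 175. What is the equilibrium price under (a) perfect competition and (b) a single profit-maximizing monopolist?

Inverting demand: P = 221 − 4Q.
Competitive firms price at marginal cost: P = 175, giving Q = 11.5.
Monopoly sets MR = MC: 221 − 8Q = 175 ⇒ Q = 5.75, P = 221 − 4·5.75 = 198.

Competition: P = 175; Monopoly: P = 198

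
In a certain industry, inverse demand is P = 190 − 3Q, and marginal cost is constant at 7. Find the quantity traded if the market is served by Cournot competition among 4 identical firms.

Cournot with 4 identical firms: the symmetric best-response condition is 190 − 15q = 7. Each firm produces q = 12.2, total output Q = 48.8, price P = 43.6.

Q = 48.8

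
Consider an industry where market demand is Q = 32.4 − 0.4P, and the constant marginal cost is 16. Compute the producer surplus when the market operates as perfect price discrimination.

Inverting demand: P = 81 − 2.5Q.
Under first-degree price discrimination the firm charges each unit its demand price and produces up to where P = MC, i.e. Q = 26. Consumer surplus is zero; producer surplus equals total surplus.
PS = ½·(81 − 16)·26 = 845.

PS = 845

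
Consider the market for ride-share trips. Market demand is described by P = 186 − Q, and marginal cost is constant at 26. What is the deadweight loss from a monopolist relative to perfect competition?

Competitive firms price at marginal cost: P = 26, giving Q = 160.
The monopolist equates marginal revenue to marginal cost: 186 − 2Q = 26, so Q = 80. From demand, P = 106.
DWL is the triangle between Q = 80 and Q = 160: ½·(160 − 80)·(106 − 26) = 3200.

DWL = 3200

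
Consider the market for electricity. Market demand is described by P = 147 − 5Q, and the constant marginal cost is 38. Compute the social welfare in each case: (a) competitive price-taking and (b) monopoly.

Competitive firms price at marginal cost: P = 38, giving Q = 21.8.
CS = ½·(147 − 38)·21.8 = 1188.1; PS = (38 − 38)·21.8 = 0; TS = 1188.1.
A monopolist chooses Q where MR = MC. MR = 147 − 10Q; setting this equal to 38 gives Q = 10.9 and P = 92.5.
CS = ½·(147 − 92.5)·10.9 = 297.025; PS = (92.5 − 38)·10.9 = 594.05; TS = 891.075.

Competition: TS = 1188.1; Monopoly: TS = 891.075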